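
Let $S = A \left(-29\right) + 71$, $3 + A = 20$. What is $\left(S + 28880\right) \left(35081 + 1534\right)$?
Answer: $1041989670$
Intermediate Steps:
$A = 17$ ($A = -3 + 20 = 17$)
$S = -422$ ($S = 17 \left(-29\right) + 71 = -493 + 71 = -422$)
$\left(S + 28880\right) \left(35081 + 1534\right) = \left(-422 + 28880\right) \left(35081 + 1534\right) = 28458 \cdot 36615 = 1041989670$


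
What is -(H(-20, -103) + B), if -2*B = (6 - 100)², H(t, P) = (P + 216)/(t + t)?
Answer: 176833/40 ≈ 4420.8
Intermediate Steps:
H(t, P) = (216 + P)/(2*t) (H(t, P) = (216 + P)/((2*t)) = (216 + P)*(1/(2*t)) = (216 + P)/(2*t))
B = -4418 (B = -(6 - 100)²/2 = -½*(-94)² = -½*8836 = -4418)
-(H(-20, -103) + B) = -((½)*(216 - 103)/(-20) - 4418) = -((½)*(-1/20)*113 - 4418) = -(-113/40 - 4418) = -1*(-176833/40) = 176833/40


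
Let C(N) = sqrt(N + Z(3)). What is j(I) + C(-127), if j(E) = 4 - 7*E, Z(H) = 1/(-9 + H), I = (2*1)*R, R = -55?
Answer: 774 + I*sqrt(4578)/6 ≈ 774.0 + 11.277*I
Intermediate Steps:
I = -110 (I = (2*1)*(-55) = 2*(-55) = -110)
C(N) = sqrt(-1/6 + N) (C(N) = sqrt(N + 1/(-9 + 3)) = sqrt(N + 1/(-6)) = sqrt(N - 1/6) = sqrt(-1/6 + N))
j(I) + C(-127) = (4 - 7*(-110)) + sqrt(-6 + 36*(-127))/6 = (4 + 770) + sqrt(-6 - 4572)/6 = 774 + sqrt(-4578)/6 = 774 + (I*sqrt(4578))/6 = 774 + I*sqrt(4578)/6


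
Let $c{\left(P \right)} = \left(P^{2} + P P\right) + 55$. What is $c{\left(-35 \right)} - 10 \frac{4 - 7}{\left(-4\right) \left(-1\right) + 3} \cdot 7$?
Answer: $2535$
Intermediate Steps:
$c{\left(P \right)} = 55 + 2 P^{2}$ ($c{\left(P \right)} = \left(P^{2} + P^{2}\right) + 55 = 2 P^{2} + 55 = 55 + 2 P^{2}$)
$c{\left(-35 \right)} - 10 \frac{4 - 7}{\left(-4\right) \left(-1\right) + 3} \cdot 7 = \left(55 + 2 \left(-35\right)^{2}\right) - 10 \frac{4 - 7}{\left(-4\right) \left(-1\right) + 3} \cdot 7 = \left(55 + 2 \cdot 1225\right) - 10 \left(- \frac{3}{4 + 3}\right) 7 = \left(55 + 2450\right) - 10 \left(- \frac{3}{7}\right) 7 = 2505 - 10 \left(\left(-3\right) \frac{1}{7}\right) 7 = 2505 - 10 \left(- \frac{3}{7}\right) 7 = 2505 - \left(- \frac{30}{7}\right) 7 = 2505 - -30 = 2505 + 30 = 2535$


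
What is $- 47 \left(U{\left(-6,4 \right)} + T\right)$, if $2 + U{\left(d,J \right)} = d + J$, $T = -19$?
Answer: $1081$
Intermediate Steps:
$U{\left(d,J \right)} = -2 + J + d$ ($U{\left(d,J \right)} = -2 + \left(d + J\right) = -2 + \left(J + d\right) = -2 + J + d$)
$- 47 \left(U{\left(-6,4 \right)} + T\right) = - 47 \left(\left(-2 + 4 - 6\right) - 19\right) = - 47 \left(-4 - 19\right) = \left(-47\right) \left(-23\right) = 1081$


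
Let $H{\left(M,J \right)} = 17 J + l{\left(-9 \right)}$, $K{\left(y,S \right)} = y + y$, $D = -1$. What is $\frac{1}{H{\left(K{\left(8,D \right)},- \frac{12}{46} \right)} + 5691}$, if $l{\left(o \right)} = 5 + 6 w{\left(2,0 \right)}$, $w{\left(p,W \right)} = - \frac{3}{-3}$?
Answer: $\frac{23}{131044} \approx 0.00017551$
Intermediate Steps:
$w{\left(p,W \right)} = 1$ ($w{\left(p,W \right)} = \left(-3\right) \left(- \frac{1}{3}\right) = 1$)
$l{\left(o \right)} = 11$ ($l{\left(o \right)} = 5 + 6 \cdot 1 = 5 + 6 = 11$)
$K{\left(y,S \right)} = 2 y$
$H{\left(M,J \right)} = 11 + 17 J$ ($H{\left(M,J \right)} = 17 J + 11 = 11 + 17 J$)
$\frac{1}{H{\left(K{\left(8,D \right)},- \frac{12}{46} \right)} + 5691} = \frac{1}{\left(11 + 17 \left(- \frac{12}{46}\right)\right) + 5691} = \frac{1}{\left(11 + 17 \left(\left(-12\right) \frac{1}{46}\right)\right) + 5691} = \frac{1}{\left(11 + 17 \left(- \frac{6}{23}\right)\right) + 5691} = \frac{1}{\left(11 - \frac{102}{23}\right) + 5691} = \frac{1}{\frac{151}{23} + 5691} = \frac{1}{\frac{131044}{23}} = \frac{23}{131044}$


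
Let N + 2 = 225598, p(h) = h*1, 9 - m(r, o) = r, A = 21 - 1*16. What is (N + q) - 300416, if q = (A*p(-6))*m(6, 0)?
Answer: -74910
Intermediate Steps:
A = 5 (A = 21 - 16 = 5)
m(r, o) = 9 - r
p(h) = h
N = 225596 (N = -2 + 225598 = 225596)
q = -90 (q = (5*(-6))*(9 - 1*6) = -30*(9 - 6) = -30*3 = -90)
(N + q) - 300416 = (225596 - 90) - 300416 = 225506 - 300416 = -74910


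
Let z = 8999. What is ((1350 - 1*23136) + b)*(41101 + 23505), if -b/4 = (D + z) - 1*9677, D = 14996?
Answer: -5107621148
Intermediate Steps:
b = -57272 (b = -4*((14996 + 8999) - 1*9677) = -4*(23995 - 9677) = -4*14318 = -57272)
((1350 - 1*23136) + b)*(41101 + 23505) = ((1350 - 1*23136) - 57272)*(41101 + 23505) = ((1350 - 23136) - 57272)*64606 = (-21786 - 57272)*64606 = -79058*64606 = -5107621148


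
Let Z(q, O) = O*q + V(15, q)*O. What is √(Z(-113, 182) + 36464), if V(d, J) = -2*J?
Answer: √57030 ≈ 238.81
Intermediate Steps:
Z(q, O) = -O*q (Z(q, O) = O*q + (-2*q)*O = O*q - 2*O*q = -O*q)
√(Z(-113, 182) + 36464) = √(-1*182*(-113) + 36464) = √(20566 + 36464) = √57030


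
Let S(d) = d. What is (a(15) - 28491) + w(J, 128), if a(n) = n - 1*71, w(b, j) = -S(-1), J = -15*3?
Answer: -28546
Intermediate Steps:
J = -45 (J = -5*9 = -45)
w(b, j) = 1 (w(b, j) = -1*(-1) = 1)
a(n) = -71 + n (a(n) = n - 71 = -71 + n)
(a(15) - 28491) + w(J, 128) = ((-71 + 15) - 28491) + 1 = (-56 - 28491) + 1 = -28547 + 1 = -28546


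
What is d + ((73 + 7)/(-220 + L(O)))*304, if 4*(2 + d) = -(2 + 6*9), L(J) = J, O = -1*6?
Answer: -13968/113 ≈ -123.61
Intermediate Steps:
O = -6
d = -16 (d = -2 + (-(2 + 6*9))/4 = -2 + (-(2 + 54))/4 = -2 + (-1*56)/4 = -2 + (¼)*(-56) = -2 - 14 = -16)
d + ((73 + 7)/(-220 + L(O)))*304 = -16 + ((73 + 7)/(-220 - 6))*304 = -16 + (80/(-226))*304 = -16 + (80*(-1/226))*304 = -16 - 40/113*304 = -16 - 12160/113 = -13968/113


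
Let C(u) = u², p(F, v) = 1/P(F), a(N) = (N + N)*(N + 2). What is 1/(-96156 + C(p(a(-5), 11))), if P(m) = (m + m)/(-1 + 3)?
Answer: -900/86540399 ≈ -1.0400e-5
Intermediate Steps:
a(N) = 2*N*(2 + N) (a(N) = (2*N)*(2 + N) = 2*N*(2 + N))
P(m) = m (P(m) = (2*m)/2 = (2*m)*(½) = m)
p(F, v) = 1/F
1/(-96156 + C(p(a(-5), 11))) = 1/(-96156 + (1/(2*(-5)*(2 - 5)))²) = 1/(-96156 + (1/(2*(-5)*(-3)))²) = 1/(-96156 + (1/30)²) = 1/(-96156 + 1/900) = 1/(-86540399/900) = -900/86540399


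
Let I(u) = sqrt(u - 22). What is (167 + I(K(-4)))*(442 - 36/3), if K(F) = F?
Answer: 71810 + 430*I*sqrt(26) ≈ 71810.0 + 2192.6*I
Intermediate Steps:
I(u) = sqrt(-22 + u)
(167 + I(K(-4)))*(442 - 36/3) = (167 + sqrt(-22 - 4))*(442 - 36/3) = (167 + sqrt(-26))*(442 - 36*1/3) = (167 + I*sqrt(26))*(442 - 12) = (167 + I*sqrt(26))*430 = 71810 + 430*I*sqrt(26)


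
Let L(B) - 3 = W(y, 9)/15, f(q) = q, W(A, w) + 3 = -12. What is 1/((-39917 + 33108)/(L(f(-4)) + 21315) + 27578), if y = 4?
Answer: 21317/587873417 ≈ 3.6261e-5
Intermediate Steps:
W(A, w) = -15 (W(A, w) = -3 - 12 = -15)
L(B) = 2 (L(B) = 3 - 15/15 = 3 - 15*1/15 = 3 - 1 = 2)
1/((-39917 + 33108)/(L(f(-4)) + 21315) + 27578) = 1/((-39917 + 33108)/(2 + 21315) + 27578) = 1/(-6809/21317 + 27578) = 1/(587873417/21317) = 21317/587873417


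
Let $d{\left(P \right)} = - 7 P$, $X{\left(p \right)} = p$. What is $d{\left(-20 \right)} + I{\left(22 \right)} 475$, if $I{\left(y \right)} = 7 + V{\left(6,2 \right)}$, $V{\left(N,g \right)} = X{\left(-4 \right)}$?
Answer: $1565$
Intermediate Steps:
$V{\left(N,g \right)} = -4$
$I{\left(y \right)} = 3$ ($I{\left(y \right)} = 7 - 4 = 3$)
$d{\left(-20 \right)} + I{\left(22 \right)} 475 = \left(-7\right) \left(-20\right) + 3 \cdot 475 = 140 + 1425 = 1565$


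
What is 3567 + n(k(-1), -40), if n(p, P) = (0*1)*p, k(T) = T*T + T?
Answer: 3567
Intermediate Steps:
k(T) = T + T² (k(T) = T² + T = T + T²)
n(p, P) = 0 (n(p, P) = 0*p = 0)
3567 + n(k(-1), -40) = 3567 + 0 = 3567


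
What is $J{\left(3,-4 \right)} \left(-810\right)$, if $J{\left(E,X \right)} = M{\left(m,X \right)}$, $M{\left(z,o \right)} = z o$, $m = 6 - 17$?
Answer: $-35640$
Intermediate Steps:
$m = -11$ ($m = 6 - 17 = -11$)
$M{\left(z,o \right)} = o z$
$J{\left(E,X \right)} = - 11 X$ ($J{\left(E,X \right)} = X \left(-11\right) = - 11 X$)
$J{\left(3,-4 \right)} \left(-810\right) = \left(-11\right) \left(-4\right) \left(-810\right) = 44 \left(-810\right) = -35640$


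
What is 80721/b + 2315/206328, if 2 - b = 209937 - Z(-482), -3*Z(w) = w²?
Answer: -47969178829/177881352312 ≈ -0.26967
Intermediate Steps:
Z(w) = -w²/3
b = -862129/3 (b = 2 - (209937 - (-1)*(-482)²/3) = 2 - (209937 - (-1)*232324/3) = 2 - (209937 - 1*(-232324/3)) = 2 - (209937 + 232324/3) = 2 - 1*862135/3 = 2 - 862135/3 = -862129/3 ≈ -2.8738e+5)
80721/b + 2315/206328 = 80721/(-862129/3) + 2315/206328 = 80721*(-3/862129) + 2315*(1/206328) = -242163/862129 + 2315/206328 = -47969178829/177881352312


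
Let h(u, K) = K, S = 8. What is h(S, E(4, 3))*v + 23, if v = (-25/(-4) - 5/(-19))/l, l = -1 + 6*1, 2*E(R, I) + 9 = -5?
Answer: 1055/76 ≈ 13.882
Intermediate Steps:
E(R, I) = -7 (E(R, I) = -9/2 + (½)*(-5) = -9/2 - 5/2 = -7)
l = 5 (l = -1 + 6 = 5)
v = 99/76 (v = (-25/(-4) - 5/(-19))/5 = (-25*(-¼) - 5*(-1/19))*(⅕) = (25/4 + 5/19)*(⅕) = (495/76)*(⅕) = 99/76 ≈ 1.3026)
h(S, E(4, 3))*v + 23 = -7*99/76 + 23 = -693/76 + 23 = 1055/76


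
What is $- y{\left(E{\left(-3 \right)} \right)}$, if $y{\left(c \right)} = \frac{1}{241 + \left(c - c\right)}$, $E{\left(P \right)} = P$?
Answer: $- \frac{1}{241} \approx -0.0041494$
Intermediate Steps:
$y{\left(c \right)} = \frac{1}{241}$ ($y{\left(c \right)} = \frac{1}{241 + 0} = \frac{1}{241}$)
$- y{\left(E{\left(-3 \right)} \right)} = \left(-1\right) \frac{1}{241} = - \frac{1}{241}$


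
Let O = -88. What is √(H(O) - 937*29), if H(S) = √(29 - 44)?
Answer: √(-27173 + I*√15) ≈ 0.012 + 164.84*I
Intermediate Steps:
H(S) = I*√15 (H(S) = √(-15) = I*√15)
√(H(O) - 937*29) = √(I*√15 - 937*29) = √(I*√15 - 27173) = √(-27173 + I*√15)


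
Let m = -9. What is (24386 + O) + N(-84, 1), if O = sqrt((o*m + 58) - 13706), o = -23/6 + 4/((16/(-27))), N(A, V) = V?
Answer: 24387 + I*sqrt(54211)/2 ≈ 24387.0 + 116.42*I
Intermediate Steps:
o = -127/12 (o = -23*1/6 + 4/((16*(-1/27))) = -23/6 + 4/(-16/27) = -23/6 + 4*(-27/16) = -23/6 - 27/4 = -127/12 ≈ -10.583)
O = I*sqrt(54211)/2 (O = sqrt((-127/12*(-9) + 58) - 13706) = sqrt((381/4 + 58) - 13706) = sqrt(613/4 - 13706) = sqrt(-54211/4) = I*sqrt(54211)/2 ≈ 116.42*I)
(24386 + O) + N(-84, 1) = (24386 + I*sqrt(54211)/2) + 1 = 24387 + I*sqrt(54211)/2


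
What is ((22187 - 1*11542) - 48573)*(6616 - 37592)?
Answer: 1174857728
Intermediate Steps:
((22187 - 1*11542) - 48573)*(6616 - 37592) = ((22187 - 11542) - 48573)*(-30976) = (10645 - 48573)*(-30976) = -37928*(-30976) = 1174857728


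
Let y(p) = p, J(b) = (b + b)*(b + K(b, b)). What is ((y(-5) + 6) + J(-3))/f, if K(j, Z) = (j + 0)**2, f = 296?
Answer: -35/296 ≈ -0.11824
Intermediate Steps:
K(j, Z) = j**2
J(b) = 2*b*(b + b**2) (J(b) = (b + b)*(b + b**2) = (2*b)*(b + b**2) = 2*b*(b + b**2))
((y(-5) + 6) + J(-3))/f = ((-5 + 6) + 2*(-3)**2*(1 - 3))/296 = (1 + 2*9*(-2))/296 = (1 - 36)/296 = (1/296)*(-35) = -35/296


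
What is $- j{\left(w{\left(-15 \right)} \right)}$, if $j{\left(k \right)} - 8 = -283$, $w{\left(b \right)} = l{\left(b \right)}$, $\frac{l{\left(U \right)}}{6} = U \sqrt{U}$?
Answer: $275$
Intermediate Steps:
$l{\left(U \right)} = 6 U^{\frac{3}{2}}$ ($l{\left(U \right)} = 6 U \sqrt{U} = 6 U^{\frac{3}{2}}$)
$w{\left(b \right)} = 6 b^{\frac{3}{2}}$
$j{\left(k \right)} = -275$ ($j{\left(k \right)} = 8 - 283 = -275$)
$- j{\left(w{\left(-15 \right)} \right)} = \left(-1\right) \left(-275\right) = 275$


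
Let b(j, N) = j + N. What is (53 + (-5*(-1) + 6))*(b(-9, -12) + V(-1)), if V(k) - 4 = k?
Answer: -1152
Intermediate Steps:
b(j, N) = N + j
V(k) = 4 + k
(53 + (-5*(-1) + 6))*(b(-9, -12) + V(-1)) = (53 + (-5*(-1) + 6))*((-12 - 9) + (4 - 1)) = (53 + (5 + 6))*(-21 + 3) = (53 + 11)*(-18) = 64*(-18) = -1152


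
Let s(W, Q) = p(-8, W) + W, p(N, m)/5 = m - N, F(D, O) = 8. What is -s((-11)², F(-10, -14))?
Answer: -766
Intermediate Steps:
p(N, m) = -5*N + 5*m (p(N, m) = 5*(m - N) = -5*N + 5*m)
s(W, Q) = 40 + 6*W (s(W, Q) = (-5*(-8) + 5*W) + W = (40 + 5*W) + W = 40 + 6*W)
-s((-11)², F(-10, -14)) = -(40 + 6*(-11)²) = -(40 + 6*121) = -(40 + 726) = -1*766 = -766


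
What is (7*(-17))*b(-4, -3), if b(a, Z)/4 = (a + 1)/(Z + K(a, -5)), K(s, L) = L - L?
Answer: -476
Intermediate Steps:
K(s, L) = 0
b(a, Z) = 4*(1 + a)/Z (b(a, Z) = 4*((a + 1)/(Z + 0)) = 4*((1 + a)/Z) = 4*(1 + a)/Z)
(7*(-17))*b(-4, -3) = (7*(-17))*(4*(1 - 4)/(-3)) = -476*(-1)*(-3)/3 = -119*4 = -476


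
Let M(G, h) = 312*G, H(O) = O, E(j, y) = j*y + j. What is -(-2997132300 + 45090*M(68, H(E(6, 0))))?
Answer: 2040502860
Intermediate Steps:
E(j, y) = j + j*y
-(-2997132300 + 45090*M(68, H(E(6, 0)))) = -45090/(1/(-66470 + 312*68)) = -45090/(1/(-66470 + 21216)) = -45090/(1/(-45254)) = -45090/(-1/45254) = -45090*(-45254) = 2040502860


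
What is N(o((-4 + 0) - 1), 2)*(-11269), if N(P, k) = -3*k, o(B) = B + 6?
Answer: 67614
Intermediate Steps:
o(B) = 6 + B
N(o((-4 + 0) - 1), 2)*(-11269) = -3*2*(-11269) = -6*(-11269) = 67614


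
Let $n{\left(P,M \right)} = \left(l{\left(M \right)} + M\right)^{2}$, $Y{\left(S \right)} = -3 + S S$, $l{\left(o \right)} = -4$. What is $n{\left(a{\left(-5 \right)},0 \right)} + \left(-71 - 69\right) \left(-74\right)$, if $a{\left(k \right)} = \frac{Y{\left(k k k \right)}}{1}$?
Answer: $10376$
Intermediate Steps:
$Y{\left(S \right)} = -3 + S^{2}$
$a{\left(k \right)} = -3 + k^{6}$ ($a{\left(k \right)} = \frac{-3 + \left(k k k\right)^{2}}{1} = \left(-3 + \left(k^{2} k\right)^{2}\right) 1 = \left(-3 + \left(k^{3}\right)^{2}\right) 1 = \left(-3 + k^{6}\right) 1 = -3 + k^{6}$)
$n{\left(P,M \right)} = \left(-4 + M\right)^{2}$
$n{\left(a{\left(-5 \right)},0 \right)} + \left(-71 - 69\right) \left(-74\right) = \left(-4 + 0\right)^{2} + \left(-71 - 69\right) \left(-74\right) = \left(-4\right)^{2} + \left(-71 - 69\right) \left(-74\right) = 16 - -10360 = 16 + 10360 = 10376$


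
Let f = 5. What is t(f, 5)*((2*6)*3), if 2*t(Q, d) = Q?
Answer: 90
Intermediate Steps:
t(Q, d) = Q/2
t(f, 5)*((2*6)*3) = ((½)*5)*((2*6)*3) = 5*(12*3)/2 = (5/2)*36 = 90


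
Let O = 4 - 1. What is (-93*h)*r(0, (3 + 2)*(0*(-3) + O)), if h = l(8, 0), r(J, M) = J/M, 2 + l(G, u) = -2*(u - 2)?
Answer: 0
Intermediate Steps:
O = 3
l(G, u) = 2 - 2*u (l(G, u) = -2 - 2*(u - 2) = -2 - 2*(-2 + u) = -2 + (4 - 2*u) = 2 - 2*u)
h = 2 (h = 2 - 2*0 = 2 + 0 = 2)
(-93*h)*r(0, (3 + 2)*(0*(-3) + O)) = (-93*2)*(0/(((3 + 2)*(0*(-3) + 3)))) = -0/(5*(0 + 3)) = -0/(5*3) = -0/15 = -186*0 = 0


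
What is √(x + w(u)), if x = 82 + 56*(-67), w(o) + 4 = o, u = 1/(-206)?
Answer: I*√155910070/206 ≈ 60.614*I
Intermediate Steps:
u = -1/206 ≈ -0.0048544
w(o) = -4 + o
x = -3670 (x = 82 - 3752 = -3670)
√(x + w(u)) = √(-3670 + (-4 - 1/206)) = √(-3670 - 825/206) = √(-756845/206) = I*√155910070/206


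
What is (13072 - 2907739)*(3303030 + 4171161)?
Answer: -21635294039397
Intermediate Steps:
(13072 - 2907739)*(3303030 + 4171161) = -2894667*7474191 = -21635294039397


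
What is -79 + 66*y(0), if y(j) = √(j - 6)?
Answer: -79 + 66*I*√6 ≈ -79.0 + 161.67*I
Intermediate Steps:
y(j) = √(-6 + j)
-79 + 66*y(0) = -79 + 66*√(-6 + 0) = -79 + 66*√(-6) = -79 + 66*(I*√6) = -79 + 66*I*√6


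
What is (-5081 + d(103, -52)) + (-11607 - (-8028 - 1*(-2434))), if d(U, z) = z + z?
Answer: -11198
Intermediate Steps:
d(U, z) = 2*z
(-5081 + d(103, -52)) + (-11607 - (-8028 - 1*(-2434))) = (-5081 + 2*(-52)) + (-11607 - (-8028 - 1*(-2434))) = (-5081 - 104) + (-11607 - (-8028 + 2434)) = -5185 + (-11607 - 1*(-5594)) = -5185 + (-11607 + 5594) = -5185 - 6013 = -11198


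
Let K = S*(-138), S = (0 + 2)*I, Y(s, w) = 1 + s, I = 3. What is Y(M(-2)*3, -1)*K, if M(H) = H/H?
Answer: -3312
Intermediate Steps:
M(H) = 1
S = 6 (S = (0 + 2)*3 = 2*3 = 6)
K = -828 (K = 6*(-138) = -828)
Y(M(-2)*3, -1)*K = (1 + 1*3)*(-828) = (1 + 3)*(-828) = 4*(-828) = -3312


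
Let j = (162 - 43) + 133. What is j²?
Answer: 63504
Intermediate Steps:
j = 252 (j = 119 + 133 = 252)
j² = 252² = 63504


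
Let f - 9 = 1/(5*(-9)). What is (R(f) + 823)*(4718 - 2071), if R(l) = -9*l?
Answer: 9823017/5 ≈ 1.9646e+6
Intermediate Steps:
f = 404/45 (f = 9 + 1/(5*(-9)) = 9 + 1/(-45) = 9 - 1/45 = 404/45 ≈ 8.9778)
(R(f) + 823)*(4718 - 2071) = (-9*404/45 + 823)*(4718 - 2071) = (-404/5 + 823)*2647 = (3711/5)*2647 = 9823017/5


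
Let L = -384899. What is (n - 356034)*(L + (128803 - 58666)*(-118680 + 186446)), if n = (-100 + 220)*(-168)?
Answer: -1787869148862342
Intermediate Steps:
n = -20160 (n = 120*(-168) = -20160)
(n - 356034)*(L + (128803 - 58666)*(-118680 + 186446)) = (-20160 - 356034)*(-384899 + (128803 - 58666)*(-118680 + 186446)) = -376194*(-384899 + 70137*67766) = -376194*(-384899 + 4752903942) = -376194*4752519043 = -1787869148862342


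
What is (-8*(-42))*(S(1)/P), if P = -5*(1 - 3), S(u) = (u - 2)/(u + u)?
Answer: -84/5 ≈ -16.800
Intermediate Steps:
S(u) = (-2 + u)/(2*u) (S(u) = (-2 + u)/((2*u)) = (-2 + u)*(1/(2*u)) = (-2 + u)/(2*u))
P = 10 (P = -5*(-2) = 10)
(-8*(-42))*(S(1)/P) = (-8*(-42))*(((½)*(-2 + 1)/1)/10) = 336*(((½)*1*(-1))*(⅒)) = 336*(-½*⅒) = 336*(-1/20) = -84/5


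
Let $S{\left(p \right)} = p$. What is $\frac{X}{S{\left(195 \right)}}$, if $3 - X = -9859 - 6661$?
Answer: $\frac{1271}{15} \approx 84.733$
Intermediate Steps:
$X = 16523$ ($X = 3 - \left(-9859 - 6661\right) = 3 - -16520 = 3 + 16520 = 16523$)
$\frac{X}{S{\left(195 \right)}} = \frac{16523}{195} = 16523 \cdot \frac{1}{195} = \frac{1271}{15}$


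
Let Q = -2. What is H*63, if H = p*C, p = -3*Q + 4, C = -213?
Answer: -134190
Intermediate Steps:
p = 10 (p = -3*(-2) + 4 = 6 + 4 = 10)
H = -2130 (H = 10*(-213) = -2130)
H*63 = -2130*63 = -134190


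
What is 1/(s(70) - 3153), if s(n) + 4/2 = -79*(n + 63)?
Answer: -1/13662 ≈ -7.3196e-5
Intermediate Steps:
s(n) = -4979 - 79*n (s(n) = -2 - 79*(n + 63) = -2 - 79*(63 + n) = -2 + (-4977 - 79*n) = -4979 - 79*n)
1/(s(70) - 3153) = 1/((-4979 - 79*70) - 3153) = 1/((-4979 - 5530) - 3153) = 1/(-10509 - 3153) = 1/(-13662) = -1/13662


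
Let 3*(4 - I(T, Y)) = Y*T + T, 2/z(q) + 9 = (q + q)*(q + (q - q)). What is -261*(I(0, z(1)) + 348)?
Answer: -91872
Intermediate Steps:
z(q) = 2/(-9 + 2*q²) (z(q) = 2/(-9 + (q + q)*(q + (q - q))) = 2/(-9 + (2*q)*(q + 0)) = 2/(-9 + (2*q)*q) = 2/(-9 + 2*q²))
I(T, Y) = 4 - T/3 - T*Y/3 (I(T, Y) = 4 - (Y*T + T)/3 = 4 - (T*Y + T)/3 = 4 - (T + T*Y)/3 = 4 + (-T/3 - T*Y/3) = 4 - T/3 - T*Y/3)
-261*(I(0, z(1)) + 348) = -261*((4 - ⅓*0 - ⅓*0*2/(-9 + 2*1²)) + 348) = -261*((4 + 0 - ⅓*0*2/(-9 + 2*1)) + 348) = -261*((4 + 0 - ⅓*0*2/(-9 + 2)) + 348) = -261*((4 + 0 - ⅓*0*2/(-7)) + 348) = -261*((4 + 0 - ⅓*0*2*(-⅐)) + 348) = -261*((4 + 0 - ⅓*0*(-2/7)) + 348) = -261*((4 + 0 + 0) + 348) = -261*(4 + 348) = -261*352 = -91872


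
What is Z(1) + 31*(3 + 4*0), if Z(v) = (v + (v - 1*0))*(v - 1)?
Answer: 93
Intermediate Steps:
Z(v) = 2*v*(-1 + v) (Z(v) = (v + (v + 0))*(-1 + v) = (v + v)*(-1 + v) = (2*v)*(-1 + v) = 2*v*(-1 + v))
Z(1) + 31*(3 + 4*0) = 2*1*(-1 + 1) + 31*(3 + 4*0) = 2*1*0 + 31*(3 + 0) = 0 + 31*3 = 0 + 93 = 93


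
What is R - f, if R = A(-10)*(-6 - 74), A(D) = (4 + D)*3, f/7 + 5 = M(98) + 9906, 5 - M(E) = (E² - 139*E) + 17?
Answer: -95909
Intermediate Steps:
M(E) = -12 - E² + 139*E (M(E) = 5 - ((E² - 139*E) + 17) = 5 - (17 + E² - 139*E) = 5 + (-17 - E² + 139*E) = -12 - E² + 139*E)
f = 97349 (f = -35 + 7*((-12 - 1*98² + 139*98) + 9906) = -35 + 7*((-12 - 1*9604 + 13622) + 9906) = -35 + 7*((-12 - 9604 + 13622) + 9906) = -35 + 7*(4006 + 9906) = -35 + 7*13912 = -35 + 97384 = 97349)
A(D) = 12 + 3*D
R = 1440 (R = (12 + 3*(-10))*(-6 - 74) = (12 - 30)*(-80) = -18*(-80) = 1440)
R - f = 1440 - 1*97349 = 1440 - 97349 = -95909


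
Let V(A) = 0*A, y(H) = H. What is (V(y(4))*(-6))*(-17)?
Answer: 0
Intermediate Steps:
V(A) = 0
(V(y(4))*(-6))*(-17) = (0*(-6))*(-17) = 0*(-17) = 0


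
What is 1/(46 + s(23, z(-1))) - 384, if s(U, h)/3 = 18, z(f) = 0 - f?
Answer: -38399/100 ≈ -383.99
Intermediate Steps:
z(f) = -f
s(U, h) = 54 (s(U, h) = 3*18 = 54)
1/(46 + s(23, z(-1))) - 384 = 1/(46 + 54) - 384 = 1/100 - 384 = -38399/100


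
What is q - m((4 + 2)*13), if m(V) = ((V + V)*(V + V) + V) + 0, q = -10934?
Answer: -35348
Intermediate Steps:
m(V) = V + 4*V² (m(V) = ((2*V)*(2*V) + V) + 0 = (4*V² + V) + 0 = (V + 4*V²) + 0 = V + 4*V²)
q - m((4 + 2)*13) = -10934 - (4 + 2)*13*(1 + 4*((4 + 2)*13)) = -10934 - 6*13*(1 + 4*(6*13)) = -10934 - 78*(1 + 4*78) = -10934 - 78*(1 + 312) = -10934 - 78*313 = -10934 - 1*24414 = -10934 - 24414 = -35348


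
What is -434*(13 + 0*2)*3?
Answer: -16926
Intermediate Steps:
-434*(13 + 0*2)*3 = -434*(13 + 0)*3 = -5642*3 = -434*39 = -16926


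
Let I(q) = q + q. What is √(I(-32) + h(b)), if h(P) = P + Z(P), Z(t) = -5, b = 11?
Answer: I*√58 ≈ 7.6158*I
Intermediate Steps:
h(P) = -5 + P (h(P) = P - 5 = -5 + P)
I(q) = 2*q
√(I(-32) + h(b)) = √(2*(-32) + (-5 + 11)) = √(-64 + 6) = √(-58) = I*√58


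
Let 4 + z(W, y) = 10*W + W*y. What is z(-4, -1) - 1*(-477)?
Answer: 437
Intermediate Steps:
z(W, y) = -4 + 10*W + W*y (z(W, y) = -4 + (10*W + W*y) = -4 + 10*W + W*y)
z(-4, -1) - 1*(-477) = (-4 + 10*(-4) - 4*(-1)) - 1*(-477) = (-4 - 40 + 4) + 477 = -40 + 477 = 437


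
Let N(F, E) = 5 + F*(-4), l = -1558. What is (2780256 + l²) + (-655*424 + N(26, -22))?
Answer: 4929801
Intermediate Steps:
N(F, E) = 5 - 4*F
(2780256 + l²) + (-655*424 + N(26, -22)) = (2780256 + (-1558)²) + (-655*424 + (5 - 4*26)) = (2780256 + 2427364) + (-277720 + (5 - 104)) = 5207620 + (-277720 - 99) = 5207620 - 277819 = 4929801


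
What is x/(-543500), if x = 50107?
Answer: -50107/543500 ≈ -0.092193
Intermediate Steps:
x/(-543500) = 50107/(-543500) = 50107*(-1/543500) = -50107/543500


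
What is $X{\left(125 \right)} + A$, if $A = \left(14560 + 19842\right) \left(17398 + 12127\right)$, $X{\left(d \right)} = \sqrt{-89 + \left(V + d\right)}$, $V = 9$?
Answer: $1015719050 + 3 \sqrt{5} \approx 1.0157 \cdot 10^{9}$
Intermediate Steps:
$X{\left(d \right)} = \sqrt{-80 + d}$ ($X{\left(d \right)} = \sqrt{-89 + \left(9 + d\right)} = \sqrt{-80 + d}$)
$A = 1015719050$ ($A = 34402 \cdot 29525 = 1015719050$)
$X{\left(125 \right)} + A = \sqrt{-80 + 125} + 1015719050 = \sqrt{45} + 1015719050 = 3 \sqrt{5} + 1015719050 = 1015719050 + 3 \sqrt{5}$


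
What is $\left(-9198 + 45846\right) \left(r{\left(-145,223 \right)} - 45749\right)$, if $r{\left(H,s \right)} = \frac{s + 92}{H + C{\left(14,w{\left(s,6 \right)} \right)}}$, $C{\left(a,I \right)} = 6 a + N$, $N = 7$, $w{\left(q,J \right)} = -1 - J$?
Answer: $-1676823132$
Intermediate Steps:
$C{\left(a,I \right)} = 7 + 6 a$ ($C{\left(a,I \right)} = 6 a + 7 = 7 + 6 a$)
$r{\left(H,s \right)} = \frac{92 + s}{91 + H}$ ($r{\left(H,s \right)} = \frac{s + 92}{H + \left(7 + 6 \cdot 14\right)} = \frac{92 + s}{H + \left(7 + 84\right)} = \frac{92 + s}{H + 91} = \frac{92 + s}{91 + H}$)
$\left(-9198 + 45846\right) \left(r{\left(-145,223 \right)} - 45749\right) = \left(-9198 + 45846\right) \left(\frac{92 + 223}{91 - 145} - 45749\right) = 36648 \left(\frac{1}{-54} \cdot 315 - 45749\right) = 36648 \left(\left(- \frac{1}{54}\right) 315 - 45749\right) = 36648 \left(- \frac{35}{6} - 45749\right) = 36648 \left(- \frac{274529}{6}\right) = -1676823132$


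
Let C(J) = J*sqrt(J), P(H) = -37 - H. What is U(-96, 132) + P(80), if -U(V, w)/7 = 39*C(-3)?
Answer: -117 + 819*I*sqrt(3) ≈ -117.0 + 1418.5*I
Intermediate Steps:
C(J) = J**(3/2)
U(V, w) = 819*I*sqrt(3) (U(V, w) = -273*(-3)**(3/2) = -273*(-3*I*sqrt(3)) = -(-819)*I*sqrt(3) = 819*I*sqrt(3))
U(-96, 132) + P(80) = 819*I*sqrt(3) + (-37 - 1*80) = 819*I*sqrt(3) + (-37 - 80) = 819*I*sqrt(3) - 117 = -117 + 819*I*sqrt(3)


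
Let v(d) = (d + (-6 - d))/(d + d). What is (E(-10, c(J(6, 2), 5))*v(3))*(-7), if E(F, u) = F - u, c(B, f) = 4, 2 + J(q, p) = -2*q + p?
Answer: -98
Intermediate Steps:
J(q, p) = -2 + p - 2*q (J(q, p) = -2 + (-2*q + p) = -2 + (p - 2*q) = -2 + p - 2*q)
v(d) = -3/d (v(d) = -6*1/(2*d) = -3/d)
(E(-10, c(J(6, 2), 5))*v(3))*(-7) = ((-10 - 1*4)*(-3/3))*(-7) = ((-10 - 4)*(-3*⅓))*(-7) = -14*(-1)*(-7) = 14*(-7) = -98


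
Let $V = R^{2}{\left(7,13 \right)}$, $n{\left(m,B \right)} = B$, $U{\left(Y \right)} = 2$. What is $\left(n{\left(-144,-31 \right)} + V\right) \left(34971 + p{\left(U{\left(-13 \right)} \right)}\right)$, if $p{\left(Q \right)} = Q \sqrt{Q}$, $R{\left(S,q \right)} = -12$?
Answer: $3951723 + 226 \sqrt{2} \approx 3.952 \cdot 10^{6}$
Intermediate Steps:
$p{\left(Q \right)} = Q^{\frac{3}{2}}$
$V = 144$ ($V = \left(-12\right)^{2} = 144$)
$\left(n{\left(-144,-31 \right)} + V\right) \left(34971 + p{\left(U{\left(-13 \right)} \right)}\right) = \left(-31 + 144\right) \left(34971 + 2^{\frac{3}{2}}\right) = 113 \left(34971 + 2 \sqrt{2}\right) = 3951723 + 226 \sqrt{2}$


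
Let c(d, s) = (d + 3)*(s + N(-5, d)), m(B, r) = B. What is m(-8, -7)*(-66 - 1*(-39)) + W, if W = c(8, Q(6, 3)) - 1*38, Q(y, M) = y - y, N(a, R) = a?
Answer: 123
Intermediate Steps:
Q(y, M) = 0
c(d, s) = (-5 + s)*(3 + d) (c(d, s) = (d + 3)*(s - 5) = (3 + d)*(-5 + s) = (-5 + s)*(3 + d))
W = -93 (W = (-15 - 5*8 + 3*0 + 8*0) - 1*38 = (-15 - 40 + 0 + 0) - 38 = -55 - 38 = -93)
m(-8, -7)*(-66 - 1*(-39)) + W = -8*(-66 - 1*(-39)) - 93 = -8*(-66 + 39) - 93 = -8*(-27) - 93 = 216 - 93 = 123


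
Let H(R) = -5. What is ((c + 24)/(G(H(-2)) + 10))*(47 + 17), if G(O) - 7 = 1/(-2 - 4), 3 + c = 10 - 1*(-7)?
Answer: 14592/101 ≈ 144.48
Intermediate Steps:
c = 14 (c = -3 + (10 - 1*(-7)) = -3 + (10 + 7) = -3 + 17 = 14)
G(O) = 41/6 (G(O) = 7 + 1/(-2 - 4) = 7 + 1/(-6) = 7 - ⅙ = 41/6)
((c + 24)/(G(H(-2)) + 10))*(47 + 17) = ((14 + 24)/(41/6 + 10))*(47 + 17) = (38/(101/6))*64 = (38*(6/101))*64 = (228/101)*64 = 14592/101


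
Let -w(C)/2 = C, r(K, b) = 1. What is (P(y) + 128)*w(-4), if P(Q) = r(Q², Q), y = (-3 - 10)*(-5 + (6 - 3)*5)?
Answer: 1032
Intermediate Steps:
w(C) = -2*C
y = -130 (y = -13*(-5 + 3*5) = -13*(-5 + 15) = -13*10 = -130)
P(Q) = 1
(P(y) + 128)*w(-4) = (1 + 128)*(-2*(-4)) = 129*8 = 1032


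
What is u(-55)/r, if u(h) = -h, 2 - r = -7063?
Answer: 11/1413 ≈ 0.0077849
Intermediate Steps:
r = 7065 (r = 2 - 1*(-7063) = 2 + 7063 = 7065)
u(-55)/r = -1*(-55)/7065 = 55*(1/7065) = 11/1413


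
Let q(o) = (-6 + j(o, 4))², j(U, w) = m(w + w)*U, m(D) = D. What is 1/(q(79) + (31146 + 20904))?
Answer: 1/443926 ≈ 2.2526e-6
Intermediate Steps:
j(U, w) = 2*U*w (j(U, w) = (w + w)*U = (2*w)*U = 2*U*w)
q(o) = (-6 + 8*o)² (q(o) = (-6 + 2*o*4)² = (-6 + 8*o)²)
1/(q(79) + (31146 + 20904)) = 1/(4*(-3 + 4*79)² + (31146 + 20904)) = 1/(4*(-3 + 316)² + 52050) = 1/(4*313² + 52050) = 1/(4*97969 + 52050) = 1/(391876 + 52050) = 1/443926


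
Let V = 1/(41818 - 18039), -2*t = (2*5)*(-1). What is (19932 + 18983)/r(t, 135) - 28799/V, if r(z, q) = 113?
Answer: -77383651658/113 ≈ -6.8481e+8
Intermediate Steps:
t = 5 (t = -2*5*(-1)/2 = -5*(-1) = -1/2*(-10) = 5)
V = 1/23779 ≈ 4.2054e-5
(19932 + 18983)/r(t, 135) - 28799/V = (19932 + 18983)/113 - 28799/1/23779 = 38915*(1/113) - 28799*23779 = 38915/113 - 684811421 = -77383651658/113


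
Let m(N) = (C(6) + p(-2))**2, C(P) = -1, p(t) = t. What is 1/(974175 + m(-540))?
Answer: 1/974184 ≈ 1.0265e-6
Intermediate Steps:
m(N) = 9 (m(N) = (-1 - 2)**2 = (-3)**2 = 9)
1/(974175 + m(-540)) = 1/(974175 + 9) = 1/974184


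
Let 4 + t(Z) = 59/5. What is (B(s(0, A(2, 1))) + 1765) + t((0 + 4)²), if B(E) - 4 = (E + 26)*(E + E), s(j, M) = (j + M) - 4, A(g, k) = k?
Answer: 8194/5 ≈ 1638.8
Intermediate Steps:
s(j, M) = -4 + M + j (s(j, M) = (M + j) - 4 = -4 + M + j)
B(E) = 4 + 2*E*(26 + E) (B(E) = 4 + (E + 26)*(E + E) = 4 + (26 + E)*(2*E) = 4 + 2*E*(26 + E))
t(Z) = 39/5 (t(Z) = -4 + 59/5 = 39/5)
(B(s(0, A(2, 1))) + 1765) + t((0 + 4)²) = ((4 + 2*(-4 + 1 + 0)² + 52*(-4 + 1 + 0)) + 1765) + 39/5 = ((4 + 2*(-3)² + 52*(-3)) + 1765) + 39/5 = ((4 + 2*9 - 156) + 1765) + 39/5 = ((4 + 18 - 156) + 1765) + 39/5 = (-134 + 1765) + 39/5 = 1631 + 39/5 = 8194/5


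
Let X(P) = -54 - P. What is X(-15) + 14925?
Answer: 14886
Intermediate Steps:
X(-15) + 14925 = (-54 - 1*(-15)) + 14925 = (-54 + 15) + 14925 = -39 + 14925 = 14886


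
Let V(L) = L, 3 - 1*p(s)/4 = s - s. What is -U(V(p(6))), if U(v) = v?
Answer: -12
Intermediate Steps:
p(s) = 12 (p(s) = 12 - 4*(s - s) = 12 - 4*0 = 12 + 0 = 12)
-U(V(p(6))) = -1*12 = -12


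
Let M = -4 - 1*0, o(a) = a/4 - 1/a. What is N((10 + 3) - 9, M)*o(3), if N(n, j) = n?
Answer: 5/3 ≈ 1.6667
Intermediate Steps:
o(a) = -1/a + a/4 (o(a) = a*(¼) - 1/a = a/4 - 1/a = -1/a + a/4)
M = -4 (M = -4 + 0 = -4)
N((10 + 3) - 9, M)*o(3) = ((10 + 3) - 9)*(-1/3 + (¼)*3) = (13 - 9)*(-1*⅓ + ¾) = 4*(-⅓ + ¾) = 4*(5/12) = 5/3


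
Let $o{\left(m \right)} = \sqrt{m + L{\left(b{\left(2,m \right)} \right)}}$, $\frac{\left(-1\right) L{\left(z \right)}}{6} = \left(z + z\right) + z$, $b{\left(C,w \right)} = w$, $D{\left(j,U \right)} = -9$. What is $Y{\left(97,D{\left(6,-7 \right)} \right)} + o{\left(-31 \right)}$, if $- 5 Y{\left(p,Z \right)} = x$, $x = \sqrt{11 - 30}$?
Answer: $\sqrt{527} - \frac{i \sqrt{19}}{5} \approx 22.956 - 0.87178 i$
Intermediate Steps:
$L{\left(z \right)} = - 18 z$ ($L{\left(z \right)} = - 6 \left(\left(z + z\right) + z\right) = - 6 \left(2 z + z\right) = - 6 \cdot 3 z = - 18 z$)
$x = i \sqrt{19}$ ($x = \sqrt{-19} = i \sqrt{19} \approx 4.3589 i$)
$Y{\left(p,Z \right)} = - \frac{i \sqrt{19}}{5}$
$o{\left(m \right)} = \sqrt{17} \sqrt{- m}$ ($o{\left(m \right)} = \sqrt{m - 18 m} = \sqrt{- 17 m} = \sqrt{17} \sqrt{- m}$)
$Y{\left(97,D{\left(6,-7 \right)} \right)} + o{\left(-31 \right)} = - \frac{i \sqrt{19}}{5} + \sqrt{17} \sqrt{\left(-1\right) \left(-31\right)} = - \frac{i \sqrt{19}}{5} + \sqrt{17} \sqrt{31} = - \frac{i \sqrt{19}}{5} + \sqrt{527} = \sqrt{527} - \frac{i \sqrt{19}}{5}$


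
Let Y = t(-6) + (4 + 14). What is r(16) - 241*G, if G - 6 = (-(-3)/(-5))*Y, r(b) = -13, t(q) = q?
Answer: 1381/5 ≈ 276.20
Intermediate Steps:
Y = 12 (Y = -6 + (4 + 14) = -6 + 18 = 12)
G = -6/5 (G = 6 - (-3)/(-5)*12 = 6 - (-3)*(-1)/5*12 = 6 - 1*3/5*12 = 6 - 3/5*12 = 6 - 36/5 = -6/5 ≈ -1.2000)
r(16) - 241*G = -13 - 241*(-6/5) = -13 + 1446/5 = 1381/5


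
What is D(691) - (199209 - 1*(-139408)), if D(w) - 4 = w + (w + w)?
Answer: -336540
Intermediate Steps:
D(w) = 4 + 3*w (D(w) = 4 + (w + (w + w)) = 4 + (w + 2*w) = 4 + 3*w)
D(691) - (199209 - 1*(-139408)) = (4 + 3*691) - (199209 - 1*(-139408)) = (4 + 2073) - (199209 + 139408) = 2077 - 1*338617 = 2077 - 338617 = -336540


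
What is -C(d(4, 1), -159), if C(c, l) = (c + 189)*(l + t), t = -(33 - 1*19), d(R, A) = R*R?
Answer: 35465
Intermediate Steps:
d(R, A) = R**2
t = -14 (t = -(33 - 19) = -1*14 = -14)
C(c, l) = (-14 + l)*(189 + c) (C(c, l) = (c + 189)*(l - 14) = (189 + c)*(-14 + l) = (-14 + l)*(189 + c))
-C(d(4, 1), -159) = -(-2646 - 14*4**2 + 189*(-159) + 4**2*(-159)) = -(-2646 - 14*16 - 30051 + 16*(-159)) = -(-2646 - 224 - 30051 - 2544) = -1*(-35465) = 35465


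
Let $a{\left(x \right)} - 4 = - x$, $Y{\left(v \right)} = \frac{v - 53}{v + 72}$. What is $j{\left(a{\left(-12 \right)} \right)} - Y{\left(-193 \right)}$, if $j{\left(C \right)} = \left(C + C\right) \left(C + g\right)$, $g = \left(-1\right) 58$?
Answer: $- \frac{162870}{121} \approx -1346.0$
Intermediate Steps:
$g = -58$
$Y{\left(v \right)} = \frac{-53 + v}{72 + v}$
$a{\left(x \right)} = 4 - x$
$j{\left(C \right)} = 2 C \left(-58 + C\right)$ ($j{\left(C \right)} = \left(C + C\right) \left(C - 58\right) = 2 C \left(-58 + C\right)$)
$j{\left(a{\left(-12 \right)} \right)} - Y{\left(-193 \right)} = 2 \left(4 - -12\right) \left(-58 + \left(4 - -12\right)\right) - \frac{-53 - 193}{72 - 193} = 2 \left(4 + 12\right) \left(-58 + \left(4 + 12\right)\right) - \frac{1}{-121} \left(-246\right) = 2 \cdot 16 \left(-58 + 16\right) - \left(- \frac{1}{121}\right) \left(-246\right) = 2 \cdot 16 \left(-42\right) - \frac{246}{121} = -1344 - \frac{246}{121} = - \frac{162870}{121}$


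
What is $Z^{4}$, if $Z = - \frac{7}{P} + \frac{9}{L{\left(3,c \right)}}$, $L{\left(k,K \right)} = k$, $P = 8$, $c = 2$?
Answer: $\frac{83521}{4096} \approx 20.391$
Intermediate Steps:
$Z = \frac{17}{8}$ ($Z = - \frac{7}{8} + \frac{9}{3} = \left(-7\right) \frac{1}{8} + 9 \cdot \frac{1}{3} = - \frac{7}{8} + 3 = \frac{17}{8} \approx 2.125$)
$Z^{4} = \left(\frac{17}{8}\right)^{4} = \frac{83521}{4096}$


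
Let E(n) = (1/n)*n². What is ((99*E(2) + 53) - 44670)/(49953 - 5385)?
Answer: -44419/44568 ≈ -0.99666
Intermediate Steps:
E(n) = n (E(n) = n²/n = n)
((99*E(2) + 53) - 44670)/(49953 - 5385) = ((99*2 + 53) - 44670)/(49953 - 5385) = ((198 + 53) - 44670)/44568 = (251 - 44670)*(1/44568) = -44419*1/44568 = -44419/44568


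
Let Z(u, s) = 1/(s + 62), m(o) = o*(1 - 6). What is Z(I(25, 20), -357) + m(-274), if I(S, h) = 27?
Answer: 404149/295 ≈ 1370.0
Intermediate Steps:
m(o) = -5*o (m(o) = o*(-5) = -5*o)
Z(u, s) = 1/(62 + s)
Z(I(25, 20), -357) + m(-274) = 1/(62 - 357) - 5*(-274) = 1/(-295) + 1370 = -1/295 + 1370 = 404149/295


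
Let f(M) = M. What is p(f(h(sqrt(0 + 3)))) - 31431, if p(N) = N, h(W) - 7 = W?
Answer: -31424 + sqrt(3) ≈ -31422.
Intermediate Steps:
h(W) = 7 + W
p(f(h(sqrt(0 + 3)))) - 31431 = (7 + sqrt(0 + 3)) - 31431 = (7 + sqrt(3)) - 31431 = -31424 + sqrt(3)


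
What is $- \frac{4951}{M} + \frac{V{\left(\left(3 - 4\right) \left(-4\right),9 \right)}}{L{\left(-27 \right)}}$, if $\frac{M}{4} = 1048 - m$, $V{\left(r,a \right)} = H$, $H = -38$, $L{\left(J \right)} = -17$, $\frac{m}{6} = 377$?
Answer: $\frac{268695}{82552} \approx 3.2549$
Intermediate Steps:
$m = 2262$ ($m = 6 \cdot 377 = 2262$)
$V{\left(r,a \right)} = -38$
$M = -4856$ ($M = 4 \left(1048 - 2262\right) = 4 \left(-1214\right) = -4856$)
$- \frac{4951}{M} + \frac{V{\left(\left(3 - 4\right) \left(-4\right),9 \right)}}{L{\left(-27 \right)}} = - \frac{4951}{-4856} - \frac{38}{-17} = \left(-4951\right) \left(- \frac{1}{4856}\right) - - \frac{38}{17} = \frac{4951}{4856} + \frac{38}{17} = \frac{268695}{82552}$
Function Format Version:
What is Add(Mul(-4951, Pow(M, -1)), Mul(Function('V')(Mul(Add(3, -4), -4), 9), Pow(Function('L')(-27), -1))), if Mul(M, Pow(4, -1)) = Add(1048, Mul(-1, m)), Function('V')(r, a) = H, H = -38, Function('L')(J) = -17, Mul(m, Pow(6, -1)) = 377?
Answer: Rational(268695, 82552) ≈ 3.2549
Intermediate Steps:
m = 2262 (m = Mul(6, 377) = 2262)
Function('V')(r, a) = -38
M = -4856 (M = Mul(4, Add(1048, Mul(-1, 2262))) = Mul(4, Add(1048, -2262)) = Mul(4, -1214) = -4856)
Add(Mul(-4951, Pow(M, -1)), Mul(Function('V')(Mul(Add(3, -4), -4), 9), Pow(Function('L')(-27), -1))) = Add(Mul(-4951, Pow(-4856, -1)), Mul(-38, Pow(-17, -1))) = Add(Mul(-4951, Rational(-1, 4856)), Mul(-38, Rational(-1, 17))) = Add(Rational(4951, 4856), Rational(38, 17)) = Rational(268695, 82552)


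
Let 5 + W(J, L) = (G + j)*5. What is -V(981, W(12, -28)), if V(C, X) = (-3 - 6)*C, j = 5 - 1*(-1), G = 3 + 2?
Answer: 8829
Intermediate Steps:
G = 5
j = 6 (j = 5 + 1 = 6)
W(J, L) = 50 (W(J, L) = -5 + (5 + 6)*5 = -5 + 11*5 = -5 + 55 = 50)
V(C, X) = -9*C
-V(981, W(12, -28)) = -(-9)*981 = -1*(-8829) = 8829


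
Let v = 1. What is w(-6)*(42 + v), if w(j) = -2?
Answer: -86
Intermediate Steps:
w(-6)*(42 + v) = -2*(42 + 1) = -2*43 = -86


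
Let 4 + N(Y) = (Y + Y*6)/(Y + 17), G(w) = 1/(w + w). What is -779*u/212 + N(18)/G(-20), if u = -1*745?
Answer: 583747/212 ≈ 2753.5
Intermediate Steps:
G(w) = 1/(2*w)
N(Y) = -4 + 7*Y/(17 + Y) (N(Y) = -4 + (Y + Y*6)/(Y + 17) = -4 + (Y + 6*Y)/(17 + Y) = -4 + (7*Y)/(17 + Y) = -4 + 7*Y/(17 + Y))
u = -745
-779*u/212 + N(18)/G(-20) = -779/(212/(-745)) + ((-68 + 3*18)/(17 + 18))/(((½)/(-20))) = -779/(212*(-1/745)) + ((-68 + 54)/35)/(((½)*(-1/20))) = -779/(-212/745) + ((1/35)*(-14))/(-1/40) = -779*(-745/212) - ⅖*(-40) = 580355/212 + 16 = 583747/212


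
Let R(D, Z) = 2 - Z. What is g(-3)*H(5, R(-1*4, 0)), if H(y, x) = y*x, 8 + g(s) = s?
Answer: -110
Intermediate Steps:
g(s) = -8 + s
H(y, x) = x*y
g(-3)*H(5, R(-1*4, 0)) = (-8 - 3)*((2 - 1*0)*5) = -11*(2 + 0)*5 = -22*5 = -11*10 = -110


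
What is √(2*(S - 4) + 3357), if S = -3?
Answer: √3343 ≈ 57.819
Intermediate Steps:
√(2*(S - 4) + 3357) = √(2*(-3 - 4) + 3357) = √(2*(-7) + 3357) = √(-14 + 3357) = √3343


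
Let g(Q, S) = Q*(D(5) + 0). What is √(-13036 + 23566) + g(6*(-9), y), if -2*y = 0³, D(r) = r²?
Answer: -1350 + 9*√130 ≈ -1247.4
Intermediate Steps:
y = 0 (y = -½*0³ = -½*0 = 0)
g(Q, S) = 25*Q (g(Q, S) = Q*(5² + 0) = Q*(25 + 0) = Q*25 = 25*Q)
√(-13036 + 23566) + g(6*(-9), y) = √(-13036 + 23566) + 25*(6*(-9)) = √10530 + 25*(-54) = 9*√130 - 1350 = -1350 + 9*√130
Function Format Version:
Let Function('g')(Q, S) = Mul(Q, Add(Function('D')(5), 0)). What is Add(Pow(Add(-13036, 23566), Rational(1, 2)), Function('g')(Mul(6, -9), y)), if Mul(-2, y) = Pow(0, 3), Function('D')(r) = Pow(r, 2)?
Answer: Add(-1350, Mul(9, Pow(130, Rational(1, 2)))) ≈ -1247.4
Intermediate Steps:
y = 0 (y = Mul(Rational(-1, 2), Pow(0, 3)) = Mul(Rational(-1, 2), 0) = 0)
Function('g')(Q, S) = Mul(25, Q) (Function('g')(Q, S) = Mul(Q, Add(Pow(5, 2), 0)) = Mul(Q, Add(25, 0)) = Mul(Q, 25) = Mul(25, Q))
Add(Pow(Add(-13036, 23566), Rational(1, 2)), Function('g')(Mul(6, -9), y)) = Add(Pow(Add(-13036, 23566), Rational(1, 2)), Mul(25, Mul(6, -9))) = Add(Pow(10530, Rational(1, 2)), Mul(25, -54)) = Add(Mul(9, Pow(130, Rational(1, 2))), -1350) = Add(-1350, Mul(9, Pow(130, Rational(1, 2))))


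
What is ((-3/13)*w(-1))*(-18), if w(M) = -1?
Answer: -54/13 ≈ -4.1538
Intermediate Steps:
((-3/13)*w(-1))*(-18) = (-3/13*(-1))*(-18) = (-3*1/13*(-1))*(-18) = -3/13*(-1)*(-18) = (3/13)*(-18) = -54/13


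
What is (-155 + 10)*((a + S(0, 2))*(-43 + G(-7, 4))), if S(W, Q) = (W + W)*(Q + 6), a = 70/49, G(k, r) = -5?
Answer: 69600/7 ≈ 9942.9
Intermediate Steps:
a = 10/7 (a = 70*(1/49) = 10/7 ≈ 1.4286)
S(W, Q) = 2*W*(6 + Q) (S(W, Q) = (2*W)*(6 + Q) = 2*W*(6 + Q))
(-155 + 10)*((a + S(0, 2))*(-43 + G(-7, 4))) = (-155 + 10)*((10/7 + 2*0*(6 + 2))*(-43 - 5)) = -145*(10/7 + 2*0*8)*(-48) = -145*(10/7 + 0)*(-48) = -1450*(-48)/7 = -145*(-480/7) = 69600/7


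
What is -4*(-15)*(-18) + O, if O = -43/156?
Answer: -168523/156 ≈ -1080.3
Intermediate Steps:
O = -43/156 (O = -43*1/156 = -43/156 ≈ -0.27564)
-4*(-15)*(-18) + O = -4*(-15)*(-18) - 43/156 = 60*(-18) - 43/156 = -1080 - 43/156 = -168523/156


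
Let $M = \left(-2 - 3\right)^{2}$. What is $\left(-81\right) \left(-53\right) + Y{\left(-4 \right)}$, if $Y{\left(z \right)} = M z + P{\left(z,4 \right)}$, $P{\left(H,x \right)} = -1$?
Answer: $4192$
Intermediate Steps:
$M = 25$ ($M = \left(-5\right)^{2} = 25$)
$Y{\left(z \right)} = -1 + 25 z$ ($Y{\left(z \right)} = 25 z - 1 = -1 + 25 z$)
$\left(-81\right) \left(-53\right) + Y{\left(-4 \right)} = \left(-81\right) \left(-53\right) + \left(-1 + 25 \left(-4\right)\right) = 4293 - 101 = 4192$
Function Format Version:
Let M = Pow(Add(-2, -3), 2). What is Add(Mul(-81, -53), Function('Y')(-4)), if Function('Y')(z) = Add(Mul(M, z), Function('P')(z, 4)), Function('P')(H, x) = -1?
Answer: 4192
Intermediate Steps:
M = 25 (M = Pow(-5, 2) = 25)
Function('Y')(z) = Add(-1, Mul(25, z)) (Function('Y')(z) = Add(Mul(25, z), -1) = Add(-1, Mul(25, z)))
Add(Mul(-81, -53), Function('Y')(-4)) = Add(Mul(-81, -53), Add(-1, Mul(25, -4))) = Add(4293, Add(-1, -100)) = Add(4293, -101) = 4192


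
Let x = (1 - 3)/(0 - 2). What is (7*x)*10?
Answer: 70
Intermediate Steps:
x = 1 (x = -2/(-2) = -2*(-½) = 1)
(7*x)*10 = (7*1)*10 = 7*10 = 70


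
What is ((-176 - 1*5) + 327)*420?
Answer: 61320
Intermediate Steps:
((-176 - 1*5) + 327)*420 = ((-176 - 5) + 327)*420 = (-181 + 327)*420 = 146*420 = 61320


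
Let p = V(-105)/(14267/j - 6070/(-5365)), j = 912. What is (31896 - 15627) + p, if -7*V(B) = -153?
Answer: 109977306825/6759389 ≈ 16270.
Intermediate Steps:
V(B) = 153/7 (V(B) = -1/7*(-153) = 153/7)
p = 8807184/6759389 (p = 153/(7*(14267/912 - 6070/(-5365))) = 153/(7*(14267*(1/912) - 6070*(-1/5365))) = 153/(7*(14267/912 + 1214/1073)) = 153/(7*(16415659/978576)) = (153/7)*(978576/16415659) = 8807184/6759389 ≈ 1.3030)
(31896 - 15627) + p = (31896 - 15627) + 8807184/6759389 = 16269 + 8807184/6759389 = 109977306825/6759389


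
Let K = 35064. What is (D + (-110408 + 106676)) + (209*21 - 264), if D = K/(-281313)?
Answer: 12280105/31257 ≈ 392.88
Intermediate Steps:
D = -3896/31257 (D = 35064/(-281313) = 35064*(-1/281313) = -3896/31257 ≈ -0.12464)
(D + (-110408 + 106676)) + (209*21 - 264) = (-3896/31257 + (-110408 + 106676)) + (209*21 - 264) = (-3896/31257 - 3732) + (4389 - 264) = -116655020/31257 + 4125 = 12280105/31257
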